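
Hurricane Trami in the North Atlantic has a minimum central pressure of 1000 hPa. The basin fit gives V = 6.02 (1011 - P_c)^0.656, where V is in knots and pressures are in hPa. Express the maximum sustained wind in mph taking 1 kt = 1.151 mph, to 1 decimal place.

33.4 mph

ΔP = 1011 − 1000 = 11 hPa.
V ≈ 6.02 × 11^0.656 = 6.02 × 4.821 ≈ 29.024 kt.
29.024 × 1.151 ≈ 33.41 mph → 33.4 mph.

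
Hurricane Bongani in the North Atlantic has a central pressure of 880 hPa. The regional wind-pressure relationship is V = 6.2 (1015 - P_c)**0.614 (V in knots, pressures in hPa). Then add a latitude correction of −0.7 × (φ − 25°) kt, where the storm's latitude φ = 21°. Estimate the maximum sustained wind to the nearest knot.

129 kt

ΔP = 1015 − 880 = 135 hPa.
135^0.614 ≈ 20.325.
V ≈ 6.2 × 20.325 ≈ 126.0 kt.
Latitude correction: −0.7 × (21 − 25) = 2.8 kt.
Corrected V ≈ 128.8 kt → 129 kt.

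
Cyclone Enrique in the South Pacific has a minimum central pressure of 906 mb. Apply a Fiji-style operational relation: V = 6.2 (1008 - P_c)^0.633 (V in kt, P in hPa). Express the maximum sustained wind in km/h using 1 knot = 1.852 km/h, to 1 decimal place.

ΔP = 1008 − 906 = 102 mb.
V ≈ 6.2 × 102^0.633 = 6.2 × 18.683 ≈ 115.834 kt.
115.834 × 1.852 ≈ 214.52 km/h → 214.5 km/h.

214.5 km/h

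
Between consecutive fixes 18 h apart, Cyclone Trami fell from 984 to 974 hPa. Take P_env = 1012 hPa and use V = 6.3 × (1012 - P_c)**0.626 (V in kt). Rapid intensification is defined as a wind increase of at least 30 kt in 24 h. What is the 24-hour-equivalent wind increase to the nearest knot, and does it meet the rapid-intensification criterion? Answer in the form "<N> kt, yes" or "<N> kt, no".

14 kt, no

V₁: ΔP = 28, V ≈ 6.3 × 28^0.626 ≈ 50.73 kt.
V₂: ΔP = 38, V ≈ 6.3 × 38^0.626 ≈ 61.42 kt.
ΔV over 18 h = 10.69 kt → 24 h equivalent = 10.69 × 24/18 ≈ 14.25 kt.
14 kt < 30 kt ⇒ not rapid intensification.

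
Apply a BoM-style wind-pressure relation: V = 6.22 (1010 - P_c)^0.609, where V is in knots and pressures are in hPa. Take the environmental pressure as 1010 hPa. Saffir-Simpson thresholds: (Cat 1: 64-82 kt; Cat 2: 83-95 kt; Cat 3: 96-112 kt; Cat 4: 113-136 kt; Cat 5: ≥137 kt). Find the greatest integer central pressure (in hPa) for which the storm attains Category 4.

Category 4 begins at V = 113 kt.
Required ΔP = (113/6.22)^(1/0.609) = 18.167^1.642 ≈ 116.90 hPa.
P_c ≤ 1010 − 116.90 = 893.10, so the highest integer P_c is 893 hPa.

893 hPa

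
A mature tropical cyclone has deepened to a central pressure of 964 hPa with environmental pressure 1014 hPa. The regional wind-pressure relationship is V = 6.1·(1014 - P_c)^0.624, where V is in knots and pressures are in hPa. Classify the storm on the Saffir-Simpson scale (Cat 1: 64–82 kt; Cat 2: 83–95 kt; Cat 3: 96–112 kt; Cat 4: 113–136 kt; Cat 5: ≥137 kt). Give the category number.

ΔP = 1014 − 964 = 50 hPa.
V ≈ 6.1 × 50^0.624 = 6.1 × 11.49 ≈ 70 kt.
70 kt falls in the Category 1 band.

1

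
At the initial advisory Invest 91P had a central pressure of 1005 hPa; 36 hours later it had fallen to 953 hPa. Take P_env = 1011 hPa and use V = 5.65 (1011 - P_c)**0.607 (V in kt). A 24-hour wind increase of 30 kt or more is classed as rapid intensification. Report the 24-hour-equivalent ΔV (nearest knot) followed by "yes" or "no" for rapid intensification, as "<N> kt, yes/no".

V₁: ΔP = 6, V ≈ 5.65 × 6^0.607 ≈ 16.76 kt.
V₂: ΔP = 58, V ≈ 5.65 × 58^0.607 ≈ 66.44 kt.
ΔV over 36 h = 49.68 kt → 24 h equivalent = 49.68 × 24/36 ≈ 33.12 kt.
33 kt ≥ 30 kt ⇒ rapid intensification.

33 kt, yes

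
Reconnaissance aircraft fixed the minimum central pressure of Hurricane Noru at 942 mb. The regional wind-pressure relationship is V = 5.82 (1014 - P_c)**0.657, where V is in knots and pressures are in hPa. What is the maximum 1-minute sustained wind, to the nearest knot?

97 kt

ΔP = 1014 − 942 = 72 mb.
72^0.657 ≈ 16.606.
V ≈ 5.82 × 16.606 ≈ 96.6 kt.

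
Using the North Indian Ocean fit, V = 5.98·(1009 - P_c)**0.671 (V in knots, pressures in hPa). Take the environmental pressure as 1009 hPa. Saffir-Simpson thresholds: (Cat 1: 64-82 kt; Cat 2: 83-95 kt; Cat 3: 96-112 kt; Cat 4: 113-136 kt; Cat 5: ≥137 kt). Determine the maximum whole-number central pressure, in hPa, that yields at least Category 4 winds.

929 hPa

Category 4 begins at V = 113 kt.
Required ΔP = (113/5.98)^(1/0.671) = 18.896^1.490 ≈ 79.84 hPa.
P_c ≤ 1009 − 79.84 = 929.16, so the highest integer P_c is 929 hPa.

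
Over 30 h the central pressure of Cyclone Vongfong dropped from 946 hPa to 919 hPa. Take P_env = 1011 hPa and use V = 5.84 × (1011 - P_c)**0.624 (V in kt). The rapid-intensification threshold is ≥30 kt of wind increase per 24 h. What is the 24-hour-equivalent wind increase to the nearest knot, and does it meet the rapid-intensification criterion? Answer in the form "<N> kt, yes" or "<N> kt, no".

15 kt, no

V₁: ΔP = 65, V ≈ 5.84 × 65^0.624 ≈ 79.01 kt.
V₂: ΔP = 92, V ≈ 5.84 × 92^0.624 ≈ 98.13 kt.
ΔV over 30 h = 19.12 kt → 24 h equivalent = 19.12 × 24/30 ≈ 15.30 kt.
15 kt < 30 kt ⇒ not rapid intensification.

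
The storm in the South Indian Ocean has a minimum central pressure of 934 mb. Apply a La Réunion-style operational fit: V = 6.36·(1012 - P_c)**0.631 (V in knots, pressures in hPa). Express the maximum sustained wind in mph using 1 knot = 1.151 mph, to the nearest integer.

ΔP = 1012 − 934 = 78 mb.
V ≈ 6.36 × 78^0.631 = 6.36 × 15.628 ≈ 99.396 kt.
99.396 × 1.151 ≈ 114.40 mph → 114 mph.

114 mph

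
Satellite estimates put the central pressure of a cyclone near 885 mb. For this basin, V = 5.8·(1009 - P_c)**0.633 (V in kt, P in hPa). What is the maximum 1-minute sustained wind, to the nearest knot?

123 kt

ΔP = 1009 − 885 = 124 mb.
124^0.633 ≈ 21.142.
V ≈ 5.8 × 21.142 ≈ 122.6 kt.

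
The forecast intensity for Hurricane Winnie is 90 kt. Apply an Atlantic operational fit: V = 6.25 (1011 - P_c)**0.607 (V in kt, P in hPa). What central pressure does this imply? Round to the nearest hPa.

930 hPa

ΔP = (V / 6.25)^(1/0.607) = (90/6.25)^1.647.
90/6.25 = 14.400; 14.400^1.647 ≈ 80.97 hPa.
P_c = 1011 − 80.97 = 930.03 ≈ 930 hPa.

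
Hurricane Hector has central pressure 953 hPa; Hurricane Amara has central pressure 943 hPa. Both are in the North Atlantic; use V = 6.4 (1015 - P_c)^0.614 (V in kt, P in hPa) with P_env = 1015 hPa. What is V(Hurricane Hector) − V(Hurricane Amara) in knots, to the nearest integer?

-8 kt

Hurricane Hector: ΔP = 62; V ≈ 6.4 × 62^0.614 ≈ 80.67 kt.
Hurricane Amara: ΔP = 72; V ≈ 6.4 × 72^0.614 ≈ 88.43 kt.
Difference ≈ 80.67 − 88.43 = -7.76 → -8 kt.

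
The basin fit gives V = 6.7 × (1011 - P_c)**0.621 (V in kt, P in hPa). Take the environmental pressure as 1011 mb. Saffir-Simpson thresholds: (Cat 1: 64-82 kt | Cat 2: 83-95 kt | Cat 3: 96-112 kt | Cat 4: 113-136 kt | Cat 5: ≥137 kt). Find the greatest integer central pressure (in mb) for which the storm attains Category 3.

938 mb

Category 3 begins at V = 96 kt.
Required ΔP = (96/6.7)^(1/0.621) = 14.328^1.610 ≈ 72.75 mb.
P_c ≤ 1011 − 72.75 = 938.25, so the highest integer P_c is 938 mb.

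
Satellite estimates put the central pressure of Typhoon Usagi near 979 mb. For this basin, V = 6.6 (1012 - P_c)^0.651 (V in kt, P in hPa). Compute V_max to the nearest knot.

64 kt

ΔP = 1012 − 979 = 33 mb.
33^0.651 ≈ 9.740.
V ≈ 6.6 × 9.740 ≈ 64.3 kt.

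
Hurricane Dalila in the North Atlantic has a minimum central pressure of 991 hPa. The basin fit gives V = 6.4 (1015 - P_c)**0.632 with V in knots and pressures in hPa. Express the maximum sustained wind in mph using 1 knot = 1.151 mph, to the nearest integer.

ΔP = 1015 − 991 = 24 hPa.
V ≈ 6.4 × 24^0.632 = 6.4 × 7.452 ≈ 47.695 kt.
47.695 × 1.151 ≈ 54.90 mph → 55 mph.

55 mph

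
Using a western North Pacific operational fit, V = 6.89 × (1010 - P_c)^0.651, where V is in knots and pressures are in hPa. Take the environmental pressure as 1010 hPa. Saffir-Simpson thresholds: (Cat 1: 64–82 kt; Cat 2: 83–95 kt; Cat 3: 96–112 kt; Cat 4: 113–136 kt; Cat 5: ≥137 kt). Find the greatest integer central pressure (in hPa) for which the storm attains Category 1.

Category 1 begins at V = 64 kt.
Required ΔP = (64/6.89)^(1/0.651) = 9.289^1.536 ≈ 30.68 hPa.
P_c ≤ 1010 − 30.68 = 979.32, so the highest integer P_c is 979 hPa.

979 hPa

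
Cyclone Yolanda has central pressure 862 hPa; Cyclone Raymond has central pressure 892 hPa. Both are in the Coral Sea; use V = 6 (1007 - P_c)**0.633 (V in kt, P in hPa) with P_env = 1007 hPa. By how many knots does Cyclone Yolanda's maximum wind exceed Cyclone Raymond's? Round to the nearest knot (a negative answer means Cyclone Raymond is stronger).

19 kt

Cyclone Yolanda: ΔP = 145; V ≈ 6 × 145^0.633 ≈ 140.05 kt.
Cyclone Raymond: ΔP = 115; V ≈ 6 × 115^0.633 ≈ 120.94 kt.
Difference ≈ 140.05 − 120.94 = 19.11 → 19 kt.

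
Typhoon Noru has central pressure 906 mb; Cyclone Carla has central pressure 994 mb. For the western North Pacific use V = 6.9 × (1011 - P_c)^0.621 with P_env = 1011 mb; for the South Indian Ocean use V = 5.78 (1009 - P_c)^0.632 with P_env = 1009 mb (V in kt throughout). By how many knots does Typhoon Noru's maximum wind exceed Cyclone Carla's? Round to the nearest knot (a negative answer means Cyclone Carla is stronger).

92 kt

Typhoon Noru: ΔP = 105; V ≈ 6.9 × 105^0.621 ≈ 124.17 kt.
Cyclone Carla: ΔP = 15; V ≈ 5.78 × 15^0.632 ≈ 32.00 kt.
Difference ≈ 124.17 − 32.00 = 92.17 → 92 kt.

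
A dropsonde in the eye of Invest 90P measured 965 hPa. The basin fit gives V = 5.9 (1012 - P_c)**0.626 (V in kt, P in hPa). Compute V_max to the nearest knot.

ΔP = 1012 − 965 = 47 hPa.
47^0.626 ≈ 11.136.
V ≈ 5.9 × 11.136 ≈ 65.7 kt.

66 kt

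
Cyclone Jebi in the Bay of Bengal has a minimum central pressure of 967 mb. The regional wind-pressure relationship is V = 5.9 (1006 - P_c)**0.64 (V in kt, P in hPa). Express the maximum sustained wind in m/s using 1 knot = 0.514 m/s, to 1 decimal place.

ΔP = 1006 − 967 = 39 mb.
V ≈ 5.9 × 39^0.64 = 5.9 × 10.430 ≈ 61.537 kt.
61.537 × 0.514 ≈ 31.63 m/s → 31.6 m/s.

31.6 m/s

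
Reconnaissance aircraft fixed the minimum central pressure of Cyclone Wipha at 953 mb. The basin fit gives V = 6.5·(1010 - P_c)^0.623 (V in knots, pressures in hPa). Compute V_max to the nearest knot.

ΔP = 1010 − 953 = 57 mb.
57^0.623 ≈ 12.414.
V ≈ 6.5 × 12.414 ≈ 80.7 kt.

81 kt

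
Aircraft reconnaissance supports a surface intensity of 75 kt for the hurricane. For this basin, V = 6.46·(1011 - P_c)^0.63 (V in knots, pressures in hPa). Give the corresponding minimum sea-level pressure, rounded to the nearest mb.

962 mb

ΔP = (V / 6.46)^(1/0.63) = (75/6.46)^1.587.
75/6.46 = 11.610; 11.610^1.587 ≈ 49.00 mb.
P_c = 1011 − 49.00 = 962.00 ≈ 962 mb.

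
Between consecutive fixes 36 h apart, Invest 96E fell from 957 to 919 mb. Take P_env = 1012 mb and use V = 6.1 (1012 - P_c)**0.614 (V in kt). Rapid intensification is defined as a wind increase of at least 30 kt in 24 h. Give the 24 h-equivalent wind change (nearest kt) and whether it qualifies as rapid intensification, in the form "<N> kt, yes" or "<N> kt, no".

V₁: ΔP = 55, V ≈ 6.1 × 55^0.614 ≈ 71.44 kt.
V₂: ΔP = 93, V ≈ 6.1 × 93^0.614 ≈ 98.62 kt.
ΔV over 36 h = 27.18 kt → 24 h equivalent = 27.18 × 24/36 ≈ 18.12 kt.
18 kt < 30 kt ⇒ not rapid intensification.

18 kt, no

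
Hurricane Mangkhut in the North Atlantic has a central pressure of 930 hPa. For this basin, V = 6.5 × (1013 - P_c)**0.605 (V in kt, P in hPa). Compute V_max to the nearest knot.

94 kt

ΔP = 1013 − 930 = 83 hPa.
83^0.605 ≈ 14.489.
V ≈ 6.5 × 14.489 ≈ 94.2 kt.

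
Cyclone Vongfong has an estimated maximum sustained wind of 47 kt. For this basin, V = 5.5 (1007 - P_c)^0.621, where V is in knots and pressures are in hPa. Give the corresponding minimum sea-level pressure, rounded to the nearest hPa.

ΔP = (V / 5.5)^(1/0.621) = (47/5.5)^1.610.
47/5.5 = 8.545; 8.545^1.610 ≈ 31.65 hPa.
P_c = 1007 − 31.65 = 975.35 ≈ 975 hPa.

975 hPa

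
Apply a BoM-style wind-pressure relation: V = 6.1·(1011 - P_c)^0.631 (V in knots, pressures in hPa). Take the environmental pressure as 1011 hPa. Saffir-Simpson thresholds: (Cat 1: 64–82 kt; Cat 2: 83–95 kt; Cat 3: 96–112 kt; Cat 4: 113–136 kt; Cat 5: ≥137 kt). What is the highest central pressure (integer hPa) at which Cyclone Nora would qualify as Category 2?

948 hPa

Category 2 begins at V = 83 kt.
Required ΔP = (83/6.1)^(1/0.631) = 13.607^1.585 ≈ 62.63 hPa.
P_c ≤ 1011 − 62.63 = 948.37, so the highest integer P_c is 948 hPa.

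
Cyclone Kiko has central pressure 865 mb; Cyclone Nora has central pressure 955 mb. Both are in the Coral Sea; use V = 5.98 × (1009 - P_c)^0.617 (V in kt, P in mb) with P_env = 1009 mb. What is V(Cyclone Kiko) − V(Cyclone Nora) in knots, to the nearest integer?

58 kt

Cyclone Kiko: ΔP = 144; V ≈ 5.98 × 144^0.617 ≈ 128.35 kt.
Cyclone Nora: ΔP = 54; V ≈ 5.98 × 54^0.617 ≈ 70.08 kt.
Difference ≈ 128.35 − 70.08 = 58.27 → 58 kt.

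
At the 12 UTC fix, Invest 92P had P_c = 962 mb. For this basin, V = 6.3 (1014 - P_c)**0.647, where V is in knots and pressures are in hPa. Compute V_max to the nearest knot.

ΔP = 1014 − 962 = 52 mb.
52^0.647 ≈ 12.890.
V ≈ 6.3 × 12.890 ≈ 81.2 kt.

81 kt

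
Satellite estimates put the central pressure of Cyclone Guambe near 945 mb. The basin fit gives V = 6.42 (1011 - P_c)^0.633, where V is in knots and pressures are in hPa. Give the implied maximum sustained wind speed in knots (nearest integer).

91 kt

ΔP = 1011 − 945 = 66 mb.
66^0.633 ≈ 14.183.
V ≈ 6.42 × 14.183 ≈ 91.1 kt.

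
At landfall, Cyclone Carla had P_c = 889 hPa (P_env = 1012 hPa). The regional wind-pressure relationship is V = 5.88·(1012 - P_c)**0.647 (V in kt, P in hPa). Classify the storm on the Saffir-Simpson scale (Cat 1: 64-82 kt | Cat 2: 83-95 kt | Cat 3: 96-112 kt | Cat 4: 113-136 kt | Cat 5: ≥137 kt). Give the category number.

4

ΔP = 1012 − 889 = 123 hPa.
V ≈ 5.88 × 123^0.647 = 5.88 × 22.50 ≈ 132 kt.
132 kt falls in the Category 4 band.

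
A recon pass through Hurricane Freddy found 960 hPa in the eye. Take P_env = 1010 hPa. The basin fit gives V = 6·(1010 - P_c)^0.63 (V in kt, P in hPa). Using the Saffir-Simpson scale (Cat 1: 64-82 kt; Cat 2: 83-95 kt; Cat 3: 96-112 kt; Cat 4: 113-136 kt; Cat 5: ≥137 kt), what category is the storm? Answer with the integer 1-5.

ΔP = 1010 − 960 = 50 hPa.
V ≈ 6 × 50^0.63 = 6 × 11.76 ≈ 71 kt.
71 kt falls in the Category 1 band.

1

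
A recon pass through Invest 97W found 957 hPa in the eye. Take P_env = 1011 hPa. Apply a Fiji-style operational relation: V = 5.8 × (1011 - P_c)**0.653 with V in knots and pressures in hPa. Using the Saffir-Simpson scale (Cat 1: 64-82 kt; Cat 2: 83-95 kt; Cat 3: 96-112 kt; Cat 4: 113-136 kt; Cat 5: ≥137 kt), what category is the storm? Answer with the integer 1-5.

1

ΔP = 1011 − 957 = 54 hPa.
V ≈ 5.8 × 54^0.653 = 5.8 × 13.53 ≈ 78 kt.
78 kt falls in the Category 1 band.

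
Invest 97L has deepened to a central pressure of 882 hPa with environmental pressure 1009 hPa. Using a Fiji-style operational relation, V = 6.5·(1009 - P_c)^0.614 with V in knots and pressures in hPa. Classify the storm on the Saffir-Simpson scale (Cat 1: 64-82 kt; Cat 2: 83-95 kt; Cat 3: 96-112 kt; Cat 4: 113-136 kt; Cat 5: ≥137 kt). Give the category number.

4

ΔP = 1009 − 882 = 127 hPa.
V ≈ 6.5 × 127^0.614 = 6.5 × 19.58 ≈ 127 kt.
127 kt falls in the Category 4 band.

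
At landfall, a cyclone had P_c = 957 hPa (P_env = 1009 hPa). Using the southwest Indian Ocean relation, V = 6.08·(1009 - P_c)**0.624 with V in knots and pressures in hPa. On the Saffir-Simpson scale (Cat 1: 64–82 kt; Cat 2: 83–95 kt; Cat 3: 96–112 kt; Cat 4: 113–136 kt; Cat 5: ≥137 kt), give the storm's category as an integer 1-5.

1

ΔP = 1009 − 957 = 52 hPa.
V ≈ 6.08 × 52^0.624 = 6.08 × 11.77 ≈ 72 kt.
72 kt falls in the Category 1 band.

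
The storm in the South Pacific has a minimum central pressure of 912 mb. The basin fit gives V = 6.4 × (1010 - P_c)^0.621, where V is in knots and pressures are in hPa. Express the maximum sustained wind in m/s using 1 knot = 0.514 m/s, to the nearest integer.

ΔP = 1010 − 912 = 98 mb.
V ≈ 6.4 × 98^0.621 = 6.4 × 17.241 ≈ 110.340 kt.
110.340 × 0.514 ≈ 56.71 m/s → 57 m/s.

57 m/s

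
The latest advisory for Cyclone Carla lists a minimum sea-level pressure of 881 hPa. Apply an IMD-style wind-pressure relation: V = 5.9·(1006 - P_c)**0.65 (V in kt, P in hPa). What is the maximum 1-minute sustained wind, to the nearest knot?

136 kt

ΔP = 1006 − 881 = 125 hPa.
125^0.65 ≈ 23.067.
V ≈ 5.9 × 23.067 ≈ 136.1 kt.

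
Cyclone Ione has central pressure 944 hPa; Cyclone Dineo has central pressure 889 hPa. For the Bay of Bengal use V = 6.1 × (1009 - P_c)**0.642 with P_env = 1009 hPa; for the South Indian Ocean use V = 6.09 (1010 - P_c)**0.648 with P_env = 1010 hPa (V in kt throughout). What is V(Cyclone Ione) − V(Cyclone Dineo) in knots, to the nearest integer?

-47 kt

Cyclone Ione: ΔP = 65; V ≈ 6.1 × 65^0.642 ≈ 88.97 kt.
Cyclone Dineo: ΔP = 121; V ≈ 6.09 × 121^0.648 ≈ 136.23 kt.
Difference ≈ 88.97 − 136.23 = -47.26 → -47 kt.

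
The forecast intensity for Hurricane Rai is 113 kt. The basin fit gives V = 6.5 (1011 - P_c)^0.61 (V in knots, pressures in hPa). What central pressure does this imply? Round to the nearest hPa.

ΔP = (V / 6.5)^(1/0.61) = (113/6.5)^1.639.
113/6.5 = 17.385; 17.385^1.639 ≈ 107.91 hPa.
P_c = 1011 − 107.91 = 903.09 ≈ 903 hPa.

903 hPa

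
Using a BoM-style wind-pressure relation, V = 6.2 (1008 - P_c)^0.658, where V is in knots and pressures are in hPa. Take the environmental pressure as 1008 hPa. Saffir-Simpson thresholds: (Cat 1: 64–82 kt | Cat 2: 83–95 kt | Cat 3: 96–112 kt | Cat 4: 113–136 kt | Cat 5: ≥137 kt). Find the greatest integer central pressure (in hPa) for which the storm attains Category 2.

Category 2 begins at V = 83 kt.
Required ΔP = (83/6.2)^(1/0.658) = 13.387^1.520 ≈ 51.56 hPa.
P_c ≤ 1008 − 51.56 = 956.44, so the highest integer P_c is 956 hPa.

956 hPa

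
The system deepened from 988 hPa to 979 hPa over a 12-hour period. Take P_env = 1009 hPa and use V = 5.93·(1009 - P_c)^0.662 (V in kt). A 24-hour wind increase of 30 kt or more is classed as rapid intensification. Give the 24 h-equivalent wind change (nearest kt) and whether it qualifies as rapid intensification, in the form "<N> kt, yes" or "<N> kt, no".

V₁: ΔP = 21, V ≈ 5.93 × 21^0.662 ≈ 44.50 kt.
V₂: ΔP = 30, V ≈ 5.93 × 30^0.662 ≈ 56.35 kt.
ΔV over 12 h = 11.85 kt → 24 h equivalent = 11.85 × 24/12 ≈ 23.70 kt.
24 kt < 30 kt ⇒ not rapid intensification.

24 kt, no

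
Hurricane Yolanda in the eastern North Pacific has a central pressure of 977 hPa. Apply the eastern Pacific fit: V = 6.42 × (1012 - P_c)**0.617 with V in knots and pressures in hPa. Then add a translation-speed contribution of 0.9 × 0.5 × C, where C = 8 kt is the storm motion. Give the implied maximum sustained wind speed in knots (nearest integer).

ΔP = 1012 − 977 = 35 hPa.
35^0.617 ≈ 8.968.
V ≈ 6.42 × 8.968 ≈ 57.6 kt.
Translation term: 0.9 × 0.5 × 8 = 3.6 kt.
Corrected V ≈ 61.2 kt → 61 kt.

61 kt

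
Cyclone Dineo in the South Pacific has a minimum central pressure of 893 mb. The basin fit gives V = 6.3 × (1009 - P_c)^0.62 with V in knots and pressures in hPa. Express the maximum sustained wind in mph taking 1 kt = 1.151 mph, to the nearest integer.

ΔP = 1009 − 893 = 116 mb.
V ≈ 6.3 × 116^0.62 = 6.3 × 19.053 ≈ 120.034 kt.
120.034 × 1.151 ≈ 138.16 mph → 138 mph.

138 mph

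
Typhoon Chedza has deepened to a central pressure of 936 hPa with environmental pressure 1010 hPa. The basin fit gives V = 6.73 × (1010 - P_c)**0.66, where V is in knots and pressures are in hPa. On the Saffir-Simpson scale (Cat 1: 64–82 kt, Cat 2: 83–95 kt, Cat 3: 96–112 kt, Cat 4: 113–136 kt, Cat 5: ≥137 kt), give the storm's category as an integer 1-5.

ΔP = 1010 − 936 = 74 hPa.
V ≈ 6.73 × 74^0.66 = 6.73 × 17.13 ≈ 115 kt.
115 kt falls in the Category 4 band.

4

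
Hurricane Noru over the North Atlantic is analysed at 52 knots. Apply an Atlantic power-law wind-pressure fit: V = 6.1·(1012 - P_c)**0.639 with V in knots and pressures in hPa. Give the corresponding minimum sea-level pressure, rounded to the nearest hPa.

ΔP = (V / 6.1)^(1/0.639) = (52/6.1)^1.565.
52/6.1 = 8.525; 8.525^1.565 ≈ 28.61 hPa.
P_c = 1012 − 28.61 = 983.39 ≈ 983 hPa.

983 hPa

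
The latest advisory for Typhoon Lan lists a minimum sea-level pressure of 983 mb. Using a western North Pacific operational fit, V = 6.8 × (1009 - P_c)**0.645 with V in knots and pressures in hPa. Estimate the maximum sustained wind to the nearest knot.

56 kt

ΔP = 1009 − 983 = 26 mb.
26^0.645 ≈ 8.178.
V ≈ 6.8 × 8.178 ≈ 55.6 kt.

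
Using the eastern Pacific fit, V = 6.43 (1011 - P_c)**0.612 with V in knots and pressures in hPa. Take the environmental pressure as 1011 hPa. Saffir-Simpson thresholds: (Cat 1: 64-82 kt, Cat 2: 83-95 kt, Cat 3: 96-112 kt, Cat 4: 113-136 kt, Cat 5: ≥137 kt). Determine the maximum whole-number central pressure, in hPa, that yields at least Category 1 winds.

Category 1 begins at V = 64 kt.
Required ΔP = (64/6.43)^(1/0.612) = 9.953^1.634 ≈ 42.72 hPa.
P_c ≤ 1011 − 42.72 = 968.28, so the highest integer P_c is 968 hPa.

968 hPa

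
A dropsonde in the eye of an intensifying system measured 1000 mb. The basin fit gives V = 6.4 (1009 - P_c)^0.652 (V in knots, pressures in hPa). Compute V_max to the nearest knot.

27 kt

ΔP = 1009 − 1000 = 9 mb.
9^0.652 ≈ 4.190.
V ≈ 6.4 × 4.190 ≈ 26.8 kt.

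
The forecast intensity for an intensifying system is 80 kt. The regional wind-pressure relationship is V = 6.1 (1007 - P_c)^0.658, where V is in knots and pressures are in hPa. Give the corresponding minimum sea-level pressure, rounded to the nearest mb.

ΔP = (V / 6.1)^(1/0.658) = (80/6.1)^1.520.
80/6.1 = 13.115; 13.115^1.520 ≈ 49.97 mb.
P_c = 1007 − 49.97 = 957.03 ≈ 957 mb.

957 mb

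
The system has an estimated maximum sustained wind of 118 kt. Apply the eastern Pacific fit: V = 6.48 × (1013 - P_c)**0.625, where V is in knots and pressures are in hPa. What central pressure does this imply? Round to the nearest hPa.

909 hPa

ΔP = (V / 6.48)^(1/0.625) = (118/6.48)^1.600.
118/6.48 = 18.210; 18.210^1.600 ≈ 103.87 hPa.
P_c = 1013 − 103.87 = 909.13 ≈ 909 hPa.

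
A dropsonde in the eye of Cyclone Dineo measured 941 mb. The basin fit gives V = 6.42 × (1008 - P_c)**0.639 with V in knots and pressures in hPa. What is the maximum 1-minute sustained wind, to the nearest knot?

94 kt

ΔP = 1008 − 941 = 67 mb.
67^0.639 ≈ 14.685.
V ≈ 6.42 × 14.685 ≈ 94.3 kt.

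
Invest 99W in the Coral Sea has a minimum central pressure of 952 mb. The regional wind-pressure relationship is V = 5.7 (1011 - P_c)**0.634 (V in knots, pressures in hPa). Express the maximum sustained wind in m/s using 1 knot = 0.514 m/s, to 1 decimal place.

ΔP = 1011 − 952 = 59 mb.
V ≈ 5.7 × 59^0.634 = 5.7 × 13.265 ≈ 75.613 kt.
75.613 × 0.514 ≈ 38.86 m/s → 38.9 m/s.

38.9 m/s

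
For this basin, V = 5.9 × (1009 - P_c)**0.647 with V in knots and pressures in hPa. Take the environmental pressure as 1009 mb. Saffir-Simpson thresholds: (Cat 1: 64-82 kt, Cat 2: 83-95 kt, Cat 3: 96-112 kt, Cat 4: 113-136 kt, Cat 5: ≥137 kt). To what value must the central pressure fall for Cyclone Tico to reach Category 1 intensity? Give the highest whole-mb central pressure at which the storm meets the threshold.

969 mb

Category 1 begins at V = 64 kt.
Required ΔP = (64/5.9)^(1/0.647) = 10.847^1.546 ≈ 39.83 mb.
P_c ≤ 1009 − 39.83 = 969.17, so the highest integer P_c is 969 mb.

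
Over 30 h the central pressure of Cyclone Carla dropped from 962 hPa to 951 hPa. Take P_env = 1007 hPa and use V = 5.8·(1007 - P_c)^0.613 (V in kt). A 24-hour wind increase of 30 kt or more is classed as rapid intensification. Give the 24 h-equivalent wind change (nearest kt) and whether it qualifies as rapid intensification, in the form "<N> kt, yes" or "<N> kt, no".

V₁: ΔP = 45, V ≈ 5.8 × 45^0.613 ≈ 59.82 kt.
V₂: ΔP = 56, V ≈ 5.8 × 56^0.613 ≈ 68.40 kt.
ΔV over 30 h = 8.58 kt → 24 h equivalent = 8.58 × 24/30 ≈ 6.86 kt.
7 kt < 30 kt ⇒ not rapid intensification.

7 kt, no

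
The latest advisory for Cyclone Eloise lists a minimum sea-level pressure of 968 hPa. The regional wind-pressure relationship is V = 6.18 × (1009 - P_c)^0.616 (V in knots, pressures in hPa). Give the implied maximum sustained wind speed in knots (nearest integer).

61 kt

ΔP = 1009 − 968 = 41 hPa.
41^0.616 ≈ 9.851.
V ≈ 6.18 × 9.851 ≈ 60.9 kt.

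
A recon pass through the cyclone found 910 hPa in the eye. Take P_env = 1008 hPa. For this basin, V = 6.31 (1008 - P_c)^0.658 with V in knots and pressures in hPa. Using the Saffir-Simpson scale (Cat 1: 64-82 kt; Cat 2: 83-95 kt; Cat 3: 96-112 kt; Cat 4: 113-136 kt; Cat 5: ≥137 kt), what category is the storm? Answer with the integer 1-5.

4

ΔP = 1008 − 910 = 98 hPa.
V ≈ 6.31 × 98^0.658 = 6.31 × 20.43 ≈ 129 kt.
129 kt falls in the Category 4 band.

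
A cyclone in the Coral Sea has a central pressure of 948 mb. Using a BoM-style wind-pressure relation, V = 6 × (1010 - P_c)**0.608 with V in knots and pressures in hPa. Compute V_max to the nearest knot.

74 kt

ΔP = 1010 − 948 = 62 mb.
62^0.608 ≈ 12.296.
V ≈ 6 × 12.296 ≈ 73.8 kt.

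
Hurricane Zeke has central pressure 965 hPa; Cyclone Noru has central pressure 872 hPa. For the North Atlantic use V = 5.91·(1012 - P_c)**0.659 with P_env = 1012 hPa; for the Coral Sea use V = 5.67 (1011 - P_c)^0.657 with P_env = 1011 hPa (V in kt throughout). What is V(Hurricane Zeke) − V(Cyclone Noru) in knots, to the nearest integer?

Hurricane Zeke: ΔP = 47; V ≈ 5.91 × 47^0.659 ≈ 74.73 kt.
Cyclone Noru: ΔP = 139; V ≈ 5.67 × 139^0.657 ≈ 145.06 kt.
Difference ≈ 74.73 − 145.06 = -70.33 → -70 kt.

-70 kt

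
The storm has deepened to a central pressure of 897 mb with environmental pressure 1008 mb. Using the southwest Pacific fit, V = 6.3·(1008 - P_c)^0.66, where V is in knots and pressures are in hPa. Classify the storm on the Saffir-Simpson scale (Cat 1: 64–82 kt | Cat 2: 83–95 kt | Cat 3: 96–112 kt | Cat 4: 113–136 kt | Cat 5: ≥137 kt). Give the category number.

5

ΔP = 1008 − 897 = 111 mb.
V ≈ 6.3 × 111^0.66 = 6.3 × 22.38 ≈ 141 kt.
141 kt falls in the Category 5 band.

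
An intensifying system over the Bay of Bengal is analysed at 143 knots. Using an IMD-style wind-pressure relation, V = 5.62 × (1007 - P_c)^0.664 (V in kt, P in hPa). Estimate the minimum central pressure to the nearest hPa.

876 hPa

ΔP = (V / 5.62)^(1/0.664) = (143/5.62)^1.506.
143/5.62 = 25.445; 25.445^1.506 ≈ 130.88 hPa.
P_c = 1007 − 130.88 = 876.12 ≈ 876 hPa.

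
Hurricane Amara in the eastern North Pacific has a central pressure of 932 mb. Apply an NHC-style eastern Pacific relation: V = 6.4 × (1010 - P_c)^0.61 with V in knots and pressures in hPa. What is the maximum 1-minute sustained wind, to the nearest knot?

ΔP = 1010 − 932 = 78 mb.
78^0.61 ≈ 14.262.
V ≈ 6.4 × 14.262 ≈ 91.3 kt.

91 kt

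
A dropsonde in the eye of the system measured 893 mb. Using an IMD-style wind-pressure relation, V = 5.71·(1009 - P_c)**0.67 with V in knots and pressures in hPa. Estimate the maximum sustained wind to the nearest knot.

ΔP = 1009 − 893 = 116 mb.
116^0.67 ≈ 24.165.
V ≈ 5.71 × 24.165 ≈ 138.0 kt.

138 kt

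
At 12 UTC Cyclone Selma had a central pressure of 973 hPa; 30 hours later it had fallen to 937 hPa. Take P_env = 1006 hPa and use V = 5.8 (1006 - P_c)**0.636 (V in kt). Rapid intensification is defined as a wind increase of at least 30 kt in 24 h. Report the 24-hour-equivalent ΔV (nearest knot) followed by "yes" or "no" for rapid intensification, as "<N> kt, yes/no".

26 kt, no

V₁: ΔP = 33, V ≈ 5.8 × 33^0.636 ≈ 53.60 kt.
V₂: ΔP = 69, V ≈ 5.8 × 69^0.636 ≈ 85.69 kt.
ΔV over 30 h = 32.09 kt → 24 h equivalent = 32.09 × 24/30 ≈ 25.67 kt.
26 kt < 30 kt ⇒ not rapid intensification.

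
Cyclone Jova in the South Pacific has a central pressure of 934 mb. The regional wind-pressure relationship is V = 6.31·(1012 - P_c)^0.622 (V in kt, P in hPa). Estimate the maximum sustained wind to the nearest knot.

ΔP = 1012 − 934 = 78 mb.
78^0.622 ≈ 15.027.
V ≈ 6.31 × 15.027 ≈ 94.8 kt.

95 kt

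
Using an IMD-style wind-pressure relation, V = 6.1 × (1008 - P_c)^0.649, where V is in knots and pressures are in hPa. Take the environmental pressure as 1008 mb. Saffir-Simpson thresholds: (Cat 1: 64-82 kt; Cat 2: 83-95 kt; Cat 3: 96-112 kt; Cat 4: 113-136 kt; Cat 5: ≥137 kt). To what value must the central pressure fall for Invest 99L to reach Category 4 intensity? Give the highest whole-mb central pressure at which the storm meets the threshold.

918 mb

Category 4 begins at V = 113 kt.
Required ΔP = (113/6.1)^(1/0.649) = 18.525^1.541 ≈ 89.82 mb.
P_c ≤ 1008 − 89.82 = 918.18, so the highest integer P_c is 918 mb.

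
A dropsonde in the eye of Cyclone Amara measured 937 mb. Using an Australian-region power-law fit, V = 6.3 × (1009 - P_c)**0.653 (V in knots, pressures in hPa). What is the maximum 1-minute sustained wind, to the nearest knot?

103 kt

ΔP = 1009 − 937 = 72 mb.
72^0.653 ≈ 16.324.
V ≈ 6.3 × 16.324 ≈ 102.8 kt.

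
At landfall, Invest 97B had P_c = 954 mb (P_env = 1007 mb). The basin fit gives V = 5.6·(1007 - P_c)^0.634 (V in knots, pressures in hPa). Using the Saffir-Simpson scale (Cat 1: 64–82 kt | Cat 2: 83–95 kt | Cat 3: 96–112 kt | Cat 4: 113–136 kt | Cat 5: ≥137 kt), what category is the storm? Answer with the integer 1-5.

ΔP = 1007 − 954 = 53 mb.
V ≈ 5.6 × 53^0.634 = 5.6 × 12.39 ≈ 69 kt.
69 kt falls in the Category 1 band.

1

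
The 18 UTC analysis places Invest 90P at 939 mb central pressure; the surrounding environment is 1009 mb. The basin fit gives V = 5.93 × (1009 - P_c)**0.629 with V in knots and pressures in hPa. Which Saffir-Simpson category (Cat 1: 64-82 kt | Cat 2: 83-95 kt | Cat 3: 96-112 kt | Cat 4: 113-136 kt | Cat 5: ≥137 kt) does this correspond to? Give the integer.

ΔP = 1009 − 939 = 70 mb.
V ≈ 5.93 × 70^0.629 = 5.93 × 14.47 ≈ 86 kt.
86 kt falls in the Category 2 band.

2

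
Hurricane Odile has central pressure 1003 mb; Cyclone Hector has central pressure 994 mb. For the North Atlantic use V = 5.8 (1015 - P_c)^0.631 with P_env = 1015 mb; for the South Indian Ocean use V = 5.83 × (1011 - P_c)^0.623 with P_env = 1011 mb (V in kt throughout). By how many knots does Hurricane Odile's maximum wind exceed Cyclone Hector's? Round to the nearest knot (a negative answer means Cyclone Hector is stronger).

Hurricane Odile: ΔP = 12; V ≈ 5.8 × 12^0.631 ≈ 27.82 kt.
Cyclone Hector: ΔP = 17; V ≈ 5.83 × 17^0.623 ≈ 34.06 kt.
Difference ≈ 27.82 − 34.06 = -6.24 → -6 kt.

-6 kt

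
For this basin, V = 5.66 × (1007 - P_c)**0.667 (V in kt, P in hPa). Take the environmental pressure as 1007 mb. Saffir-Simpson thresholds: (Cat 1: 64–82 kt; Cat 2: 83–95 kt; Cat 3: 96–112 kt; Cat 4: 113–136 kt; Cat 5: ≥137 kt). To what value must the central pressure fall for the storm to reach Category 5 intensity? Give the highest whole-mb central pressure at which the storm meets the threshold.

Category 5 begins at V = 137 kt.
Required ΔP = (137/5.66)^(1/0.667) = 24.205^1.499 ≈ 118.80 mb.
P_c ≤ 1007 − 118.80 = 888.20, so the highest integer P_c is 888 mb.

888 mb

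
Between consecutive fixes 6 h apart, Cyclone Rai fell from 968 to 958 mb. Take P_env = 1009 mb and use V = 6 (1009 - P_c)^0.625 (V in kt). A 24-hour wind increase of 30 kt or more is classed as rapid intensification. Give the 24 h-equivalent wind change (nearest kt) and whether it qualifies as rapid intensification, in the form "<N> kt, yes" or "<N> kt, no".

36 kt, yes

V₁: ΔP = 41, V ≈ 6 × 41^0.625 ≈ 61.11 kt.
V₂: ΔP = 51, V ≈ 6 × 51^0.625 ≈ 70.05 kt.
ΔV over 6 h = 8.94 kt → 24 h equivalent = 8.94 × 24/6 ≈ 35.76 kt.
36 kt ≥ 30 kt ⇒ rapid intensification.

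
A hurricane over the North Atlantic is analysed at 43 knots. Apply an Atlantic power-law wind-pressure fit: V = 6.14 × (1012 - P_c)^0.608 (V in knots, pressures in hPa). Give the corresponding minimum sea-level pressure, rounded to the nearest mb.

ΔP = (V / 6.14)^(1/0.608) = (43/6.14)^1.645.
43/6.14 = 7.003; 7.003^1.645 ≈ 24.56 mb.
P_c = 1012 − 24.56 = 987.44 ≈ 987 mb.

987 mb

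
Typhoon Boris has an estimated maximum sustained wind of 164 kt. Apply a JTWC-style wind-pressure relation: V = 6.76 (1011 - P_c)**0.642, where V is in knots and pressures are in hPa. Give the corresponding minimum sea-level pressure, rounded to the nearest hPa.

ΔP = (V / 6.76)^(1/0.642) = (164/6.76)^1.558.
164/6.76 = 24.260; 24.260^1.558 ≈ 143.60 hPa.
P_c = 1011 − 143.60 = 867.40 ≈ 867 hPa.

867 hPa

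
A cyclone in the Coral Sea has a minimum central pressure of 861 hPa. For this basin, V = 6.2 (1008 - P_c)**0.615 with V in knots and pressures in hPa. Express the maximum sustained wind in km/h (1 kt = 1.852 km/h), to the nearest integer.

ΔP = 1008 − 861 = 147 hPa.
V ≈ 6.2 × 147^0.615 = 6.2 × 21.523 ≈ 133.442 kt.
133.442 × 1.852 ≈ 247.13 km/h → 247 km/h.

247 km/h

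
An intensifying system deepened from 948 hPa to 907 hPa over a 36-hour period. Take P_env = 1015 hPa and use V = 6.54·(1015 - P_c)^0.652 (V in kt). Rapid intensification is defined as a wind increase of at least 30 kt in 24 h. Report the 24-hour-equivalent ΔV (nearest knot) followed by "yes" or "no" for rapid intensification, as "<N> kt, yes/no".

25 kt, no

V₁: ΔP = 67, V ≈ 6.54 × 67^0.652 ≈ 101.43 kt.
V₂: ΔP = 108, V ≈ 6.54 × 108^0.652 ≈ 138.47 kt.
ΔV over 36 h = 37.04 kt → 24 h equivalent = 37.04 × 24/36 ≈ 24.69 kt.
25 kt < 30 kt ⇒ not rapid intensification.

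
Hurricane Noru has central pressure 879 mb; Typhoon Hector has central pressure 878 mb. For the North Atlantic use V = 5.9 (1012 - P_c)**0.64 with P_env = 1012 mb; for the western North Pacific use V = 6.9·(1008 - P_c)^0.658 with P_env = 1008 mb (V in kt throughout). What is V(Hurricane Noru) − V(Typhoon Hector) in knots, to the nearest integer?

Hurricane Noru: ΔP = 133; V ≈ 5.9 × 133^0.64 ≈ 134.93 kt.
Typhoon Hector: ΔP = 130; V ≈ 6.9 × 130^0.658 ≈ 169.76 kt.
Difference ≈ 134.93 − 169.76 = -34.83 → -35 kt.

-35 kt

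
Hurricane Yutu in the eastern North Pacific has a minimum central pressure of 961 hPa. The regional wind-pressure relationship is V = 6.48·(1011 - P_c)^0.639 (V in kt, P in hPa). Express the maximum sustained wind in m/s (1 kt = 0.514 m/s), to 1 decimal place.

40.6 m/s

ΔP = 1011 − 961 = 50 hPa.
V ≈ 6.48 × 50^0.639 = 6.48 × 12.180 ≈ 78.925 kt.
78.925 × 0.514 ≈ 40.57 m/s → 40.6 m/s.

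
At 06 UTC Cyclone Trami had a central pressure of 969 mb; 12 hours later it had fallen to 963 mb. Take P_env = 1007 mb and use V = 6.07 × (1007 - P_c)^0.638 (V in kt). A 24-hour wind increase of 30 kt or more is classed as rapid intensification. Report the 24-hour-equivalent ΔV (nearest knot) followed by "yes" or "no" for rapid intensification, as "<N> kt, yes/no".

12 kt, no

V₁: ΔP = 38, V ≈ 6.07 × 38^0.638 ≈ 61.81 kt.
V₂: ΔP = 44, V ≈ 6.07 × 44^0.638 ≈ 67.88 kt.
ΔV over 12 h = 6.07 kt → 24 h equivalent = 6.07 × 24/12 ≈ 12.14 kt.
12 kt < 30 kt ⇒ not rapid intensification.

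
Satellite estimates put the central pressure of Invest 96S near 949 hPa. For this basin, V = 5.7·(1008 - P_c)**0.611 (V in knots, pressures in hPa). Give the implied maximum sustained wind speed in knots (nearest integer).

69 kt

ΔP = 1008 − 949 = 59 hPa.
59^0.611 ≈ 12.078.
V ≈ 5.7 × 12.078 ≈ 68.8 kt.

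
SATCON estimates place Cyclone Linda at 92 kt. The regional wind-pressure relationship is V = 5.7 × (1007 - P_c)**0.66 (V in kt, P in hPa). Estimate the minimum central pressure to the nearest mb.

939 mb

ΔP = (V / 5.7)^(1/0.66) = (92/5.7)^1.515.
92/5.7 = 16.140; 16.140^1.515 ≈ 67.63 mb.
P_c = 1007 − 67.63 = 939.37 ≈ 939 mb.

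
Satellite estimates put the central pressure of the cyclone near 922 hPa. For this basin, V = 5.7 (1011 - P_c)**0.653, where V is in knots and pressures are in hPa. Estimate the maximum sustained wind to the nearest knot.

ΔP = 1011 − 922 = 89 hPa.
89^0.653 ≈ 18.748.
V ≈ 5.7 × 18.748 ≈ 106.9 kt.

107 kt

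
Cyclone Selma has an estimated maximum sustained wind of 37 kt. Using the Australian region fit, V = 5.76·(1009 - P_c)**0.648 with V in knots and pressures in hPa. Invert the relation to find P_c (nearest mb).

991 mb

ΔP = (V / 5.76)^(1/0.648) = (37/5.76)^1.543.
37/5.76 = 6.424; 6.424^1.543 ≈ 17.64 mb.
P_c = 1009 − 17.64 = 991.36 ≈ 991 mb.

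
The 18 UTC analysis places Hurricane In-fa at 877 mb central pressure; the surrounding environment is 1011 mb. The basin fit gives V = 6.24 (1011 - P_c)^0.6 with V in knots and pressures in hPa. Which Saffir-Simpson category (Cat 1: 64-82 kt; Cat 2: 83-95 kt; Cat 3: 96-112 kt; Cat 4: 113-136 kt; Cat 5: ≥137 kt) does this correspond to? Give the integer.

ΔP = 1011 − 877 = 134 mb.
V ≈ 6.24 × 134^0.6 = 6.24 × 18.89 ≈ 118 kt.
118 kt falls in the Category 4 band.

4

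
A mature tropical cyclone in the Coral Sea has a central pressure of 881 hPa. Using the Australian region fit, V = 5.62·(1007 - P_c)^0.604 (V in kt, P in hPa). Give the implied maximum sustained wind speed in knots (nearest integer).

ΔP = 1007 − 881 = 126 hPa.
126^0.604 ≈ 18.562.
V ≈ 5.62 × 18.562 ≈ 104.3 kt.

104 kt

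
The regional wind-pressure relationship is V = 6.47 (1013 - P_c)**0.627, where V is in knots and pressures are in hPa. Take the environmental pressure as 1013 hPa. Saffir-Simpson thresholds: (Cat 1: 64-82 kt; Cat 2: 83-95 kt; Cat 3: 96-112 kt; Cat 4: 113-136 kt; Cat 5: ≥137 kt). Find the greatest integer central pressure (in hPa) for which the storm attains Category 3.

939 hPa

Category 3 begins at V = 96 kt.
Required ΔP = (96/6.47)^(1/0.627) = 14.838^1.595 ≈ 73.83 hPa.
P_c ≤ 1013 − 73.83 = 939.17, so the highest integer P_c is 939 hPa.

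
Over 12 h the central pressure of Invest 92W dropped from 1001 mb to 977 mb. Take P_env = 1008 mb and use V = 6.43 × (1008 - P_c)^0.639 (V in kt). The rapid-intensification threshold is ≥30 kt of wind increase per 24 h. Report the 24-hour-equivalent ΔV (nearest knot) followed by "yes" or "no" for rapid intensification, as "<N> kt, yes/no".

71 kt, yes

V₁: ΔP = 7, V ≈ 6.43 × 7^0.639 ≈ 22.30 kt.
V₂: ΔP = 31, V ≈ 6.43 × 31^0.639 ≈ 57.70 kt.
ΔV over 12 h = 35.40 kt → 24 h equivalent = 35.40 × 24/12 ≈ 70.80 kt.
71 kt ≥ 30 kt ⇒ rapid intensification.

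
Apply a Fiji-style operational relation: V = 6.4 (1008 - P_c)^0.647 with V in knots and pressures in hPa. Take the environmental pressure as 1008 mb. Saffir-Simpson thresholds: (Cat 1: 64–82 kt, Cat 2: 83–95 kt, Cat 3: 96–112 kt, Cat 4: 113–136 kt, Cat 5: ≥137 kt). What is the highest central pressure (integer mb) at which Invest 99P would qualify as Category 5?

Category 5 begins at V = 137 kt.
Required ΔP = (137/6.4)^(1/0.647) = 21.406^1.546 ≈ 113.89 mb.
P_c ≤ 1008 − 113.89 = 894.11, so the highest integer P_c is 894 mb.

894 mb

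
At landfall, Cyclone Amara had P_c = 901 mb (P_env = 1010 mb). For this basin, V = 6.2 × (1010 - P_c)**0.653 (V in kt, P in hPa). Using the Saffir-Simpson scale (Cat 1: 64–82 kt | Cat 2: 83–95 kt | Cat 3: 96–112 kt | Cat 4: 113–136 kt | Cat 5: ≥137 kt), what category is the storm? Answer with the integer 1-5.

ΔP = 1010 − 901 = 109 mb.
V ≈ 6.2 × 109^0.653 = 6.2 × 21.40 ≈ 133 kt.
133 kt falls in the Category 4 band.

4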